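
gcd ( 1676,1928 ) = 4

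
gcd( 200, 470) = 10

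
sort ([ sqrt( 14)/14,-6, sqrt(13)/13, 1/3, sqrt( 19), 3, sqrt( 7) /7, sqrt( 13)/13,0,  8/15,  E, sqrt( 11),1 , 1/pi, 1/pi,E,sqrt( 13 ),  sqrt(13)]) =[ - 6, 0, sqrt(14)/14,  sqrt( 13) /13,sqrt( 13)/13,  1/pi, 1/pi, 1/3, sqrt(7) /7,  8/15 , 1,E, E, 3,  sqrt( 11), sqrt( 13),sqrt( 13 ), sqrt(19)]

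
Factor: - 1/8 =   -  2^( - 3)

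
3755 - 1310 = 2445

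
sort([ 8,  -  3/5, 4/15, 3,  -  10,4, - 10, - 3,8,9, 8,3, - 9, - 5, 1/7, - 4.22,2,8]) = [-10,- 10, - 9,-5, - 4.22 ,-3, - 3/5,  1/7,4/15,  2 , 3,3,4,8,  8, 8 , 8,9]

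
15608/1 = 15608=15608.00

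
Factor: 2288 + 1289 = 3577 = 7^2*73^1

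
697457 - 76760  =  620697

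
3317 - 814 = 2503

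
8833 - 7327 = 1506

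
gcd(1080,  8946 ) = 18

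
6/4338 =1/723 = 0.00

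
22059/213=103 + 40/71=   103.56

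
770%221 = 107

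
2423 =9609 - 7186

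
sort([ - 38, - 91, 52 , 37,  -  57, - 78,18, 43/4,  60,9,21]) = [ - 91, - 78, - 57, - 38,9,43/4, 18, 21,37, 52, 60] 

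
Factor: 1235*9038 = 2^1*5^1*13^1*19^1 * 4519^1 = 11161930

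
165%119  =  46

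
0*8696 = 0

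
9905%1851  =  650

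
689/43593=689/43593= 0.02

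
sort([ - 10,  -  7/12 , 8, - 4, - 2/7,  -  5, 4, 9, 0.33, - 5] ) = [- 10,-5, - 5, - 4, - 7/12, - 2/7 , 0.33, 4,  8,9 ]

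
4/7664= 1/1916  =  0.00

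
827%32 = 27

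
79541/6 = 13256 + 5/6 = 13256.83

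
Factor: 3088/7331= 2^4*193^1*7331^( - 1 ) 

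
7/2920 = 7/2920 = 0.00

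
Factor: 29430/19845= 2^1 *3^ ( -1) * 7^(-2)*109^1 = 218/147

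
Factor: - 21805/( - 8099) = 5^1*7^1 * 13^(- 1) = 35/13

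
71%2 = 1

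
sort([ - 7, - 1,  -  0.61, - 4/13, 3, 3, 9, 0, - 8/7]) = [ - 7, - 8/7, - 1, - 0.61,-4/13,  0, 3,  3, 9]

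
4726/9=4726/9 = 525.11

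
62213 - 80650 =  - 18437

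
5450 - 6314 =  - 864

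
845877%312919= 220039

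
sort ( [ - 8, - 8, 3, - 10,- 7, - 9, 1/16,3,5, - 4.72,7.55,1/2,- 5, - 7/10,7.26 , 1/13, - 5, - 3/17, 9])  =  [ - 10,-9, - 8, - 8, - 7, - 5,-5, - 4.72, -7/10, - 3/17,1/16,1/13,1/2 , 3,3,5, 7.26 , 7.55 , 9 ]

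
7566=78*97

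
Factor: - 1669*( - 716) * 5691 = 6800767764 = 2^2*3^1*7^1*179^1*271^1*1669^1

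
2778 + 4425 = 7203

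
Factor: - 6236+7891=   5^1*331^1 = 1655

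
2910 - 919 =1991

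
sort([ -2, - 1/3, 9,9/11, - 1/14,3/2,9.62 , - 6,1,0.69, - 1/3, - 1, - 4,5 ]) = [  -  6, - 4, - 2,  -  1,  -  1/3, - 1/3, - 1/14, 0.69,9/11 , 1, 3/2, 5,  9,9.62 ]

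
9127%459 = 406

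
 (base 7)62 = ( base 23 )1L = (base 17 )2a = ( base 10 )44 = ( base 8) 54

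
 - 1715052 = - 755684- 959368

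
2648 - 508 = 2140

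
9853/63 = 156+ 25/63=   156.40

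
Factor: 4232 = 2^3*23^2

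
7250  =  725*10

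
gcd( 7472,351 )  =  1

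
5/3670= 1/734   =  0.00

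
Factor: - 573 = - 3^1 * 191^1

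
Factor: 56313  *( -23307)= - 1312487091 = - 3^3* 17^1*457^1*6257^1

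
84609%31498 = 21613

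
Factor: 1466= 2^1 * 733^1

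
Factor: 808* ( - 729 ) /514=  - 2^2 * 3^6*101^1*257^(-1)= -294516/257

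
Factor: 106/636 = 2^( - 1)*3^( - 1) = 1/6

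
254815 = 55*4633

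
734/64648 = 367/32324 = 0.01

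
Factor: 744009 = 3^1*7^1*71^1*499^1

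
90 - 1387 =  - 1297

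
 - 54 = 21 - 75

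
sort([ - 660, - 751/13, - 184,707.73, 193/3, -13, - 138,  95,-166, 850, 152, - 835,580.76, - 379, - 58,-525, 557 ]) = [ - 835, - 660, - 525, - 379, - 184, - 166, - 138 ,-58, - 751/13, - 13 , 193/3,95, 152,  557, 580.76,707.73,850 ]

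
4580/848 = 1145/212 = 5.40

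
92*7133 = 656236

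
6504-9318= - 2814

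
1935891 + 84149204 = 86085095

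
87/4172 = 87/4172 = 0.02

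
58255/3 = 58255/3 = 19418.33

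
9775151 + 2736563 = 12511714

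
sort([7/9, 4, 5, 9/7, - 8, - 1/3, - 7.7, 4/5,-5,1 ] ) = [- 8 , -7.7, - 5, - 1/3, 7/9,4/5,  1, 9/7,  4, 5 ] 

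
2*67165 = 134330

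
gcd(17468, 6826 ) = 2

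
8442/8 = 4221/4 = 1055.25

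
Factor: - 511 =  - 7^1*73^1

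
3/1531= 3/1531 = 0.00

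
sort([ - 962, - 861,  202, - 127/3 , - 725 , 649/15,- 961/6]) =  [ - 962 , - 861, - 725, - 961/6, -127/3, 649/15,202 ]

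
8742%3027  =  2688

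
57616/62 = 929 + 9/31 = 929.29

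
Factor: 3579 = 3^1*1193^1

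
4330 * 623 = 2697590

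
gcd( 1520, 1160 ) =40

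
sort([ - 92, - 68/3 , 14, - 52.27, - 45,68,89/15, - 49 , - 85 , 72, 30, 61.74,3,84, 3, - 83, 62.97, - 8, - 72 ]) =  [  -  92, - 85, - 83, - 72,-52.27,  -  49, - 45, - 68/3, - 8,3, 3, 89/15 , 14,30, 61.74,62.97,68, 72,84] 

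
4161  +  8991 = 13152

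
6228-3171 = 3057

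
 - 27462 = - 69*398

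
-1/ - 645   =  1/645 = 0.00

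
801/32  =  801/32  =  25.03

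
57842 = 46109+11733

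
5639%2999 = 2640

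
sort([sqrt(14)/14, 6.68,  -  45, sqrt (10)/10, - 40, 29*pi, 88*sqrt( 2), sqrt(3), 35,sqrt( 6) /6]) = [ - 45,-40,sqrt(14)/14,sqrt(10) /10, sqrt(6 )/6, sqrt(3), 6.68,35 , 29*pi, 88*sqrt(2) ] 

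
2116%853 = 410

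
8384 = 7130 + 1254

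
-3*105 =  - 315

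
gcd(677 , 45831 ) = 1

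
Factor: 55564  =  2^2*29^1*479^1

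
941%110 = 61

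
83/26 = 3+5/26 = 3.19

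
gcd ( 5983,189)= 1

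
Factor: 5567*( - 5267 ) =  - 29321389 = -19^1 * 23^1*229^1*293^1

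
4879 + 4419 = 9298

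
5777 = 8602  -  2825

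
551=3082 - 2531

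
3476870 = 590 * 5893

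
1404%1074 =330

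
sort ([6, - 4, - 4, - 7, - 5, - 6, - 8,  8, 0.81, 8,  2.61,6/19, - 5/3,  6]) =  [ - 8,  -  7, - 6, - 5, - 4, - 4, - 5/3 , 6/19,0.81,2.61 , 6,  6,8, 8]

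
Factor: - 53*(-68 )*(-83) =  - 299132 = -2^2*17^1*53^1*83^1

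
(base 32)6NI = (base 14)272A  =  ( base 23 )d0l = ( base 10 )6898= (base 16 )1af2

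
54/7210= 27/3605 = 0.01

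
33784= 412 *82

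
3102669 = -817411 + 3920080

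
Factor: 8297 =8297^1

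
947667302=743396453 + 204270849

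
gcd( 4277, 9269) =13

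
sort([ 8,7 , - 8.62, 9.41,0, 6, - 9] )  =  [ - 9, - 8.62, 0, 6,7,  8, 9.41] 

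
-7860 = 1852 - 9712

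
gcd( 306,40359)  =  3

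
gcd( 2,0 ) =2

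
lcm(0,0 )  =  0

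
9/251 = 9/251 = 0.04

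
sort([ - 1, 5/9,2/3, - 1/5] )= [ -1, - 1/5, 5/9,2/3 ]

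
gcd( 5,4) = 1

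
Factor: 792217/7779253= 17^1*46601^1*7779253^(-1 )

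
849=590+259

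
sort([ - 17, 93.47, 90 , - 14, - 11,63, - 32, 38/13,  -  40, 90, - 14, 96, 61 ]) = [ - 40, - 32, - 17,-14, - 14, - 11,38/13, 61, 63, 90,  90, 93.47,96] 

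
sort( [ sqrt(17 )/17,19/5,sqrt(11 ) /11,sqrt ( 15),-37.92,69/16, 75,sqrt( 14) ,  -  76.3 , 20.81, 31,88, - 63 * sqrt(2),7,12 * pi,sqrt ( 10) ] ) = [ - 63 * sqrt(2),-76.3, - 37.92,  sqrt(17 )/17, sqrt( 11)/11,sqrt( 10),sqrt(14) , 19/5 , sqrt( 15), 69/16,7,20.81,31 , 12*pi,75 , 88 ]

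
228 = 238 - 10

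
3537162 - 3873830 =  - 336668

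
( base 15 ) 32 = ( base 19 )29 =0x2f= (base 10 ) 47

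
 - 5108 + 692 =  - 4416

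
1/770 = 1/770 = 0.00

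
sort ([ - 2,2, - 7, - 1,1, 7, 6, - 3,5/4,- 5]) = [ - 7, - 5, - 3,-2, - 1,1,5/4,2,6,7]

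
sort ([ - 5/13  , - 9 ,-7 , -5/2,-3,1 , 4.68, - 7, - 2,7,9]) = [ - 9, - 7, - 7, - 3, - 5/2, - 2 , - 5/13,1,4.68,7, 9]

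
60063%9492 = 3111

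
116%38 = 2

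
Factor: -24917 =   -  24917^1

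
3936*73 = 287328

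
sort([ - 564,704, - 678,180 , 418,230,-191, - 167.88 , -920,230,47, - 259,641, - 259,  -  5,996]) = [ - 920, - 678, - 564,-259 ,-259,-191,- 167.88,-5,47, 180,  230,  230,418, 641,  704,996]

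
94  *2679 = 251826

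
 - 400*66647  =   - 26658800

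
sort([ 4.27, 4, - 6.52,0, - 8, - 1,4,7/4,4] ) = [  -  8, - 6.52, - 1, 0,7/4, 4,4,4,4.27 ]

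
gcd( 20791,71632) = 1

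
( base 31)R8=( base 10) 845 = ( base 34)ot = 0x34d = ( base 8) 1515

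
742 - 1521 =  - 779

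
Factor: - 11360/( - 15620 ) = 8/11 = 2^3*11^( - 1) 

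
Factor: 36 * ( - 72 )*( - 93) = 241056 = 2^5* 3^5*31^1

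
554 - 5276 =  - 4722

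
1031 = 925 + 106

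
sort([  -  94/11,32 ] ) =[ - 94/11,  32] 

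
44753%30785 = 13968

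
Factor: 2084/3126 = 2/3 = 2^1*3^ (-1 )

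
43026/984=43 + 119/164=43.73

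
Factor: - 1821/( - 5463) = 1/3=3^( - 1 )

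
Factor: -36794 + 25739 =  - 3^1*5^1*11^1* 67^1 = - 11055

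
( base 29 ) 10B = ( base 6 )3540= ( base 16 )354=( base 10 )852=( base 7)2325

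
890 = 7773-6883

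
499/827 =499/827 = 0.60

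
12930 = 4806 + 8124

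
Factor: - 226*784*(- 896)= 158756864= 2^12*7^3 * 113^1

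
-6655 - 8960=-15615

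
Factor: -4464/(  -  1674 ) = 2^3*3^(-1 )  =  8/3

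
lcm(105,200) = 4200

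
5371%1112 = 923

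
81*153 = 12393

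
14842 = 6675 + 8167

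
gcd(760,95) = 95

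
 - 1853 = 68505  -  70358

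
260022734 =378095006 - 118072272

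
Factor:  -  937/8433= -1/9 = - 3^( - 2 ) 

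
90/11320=9/1132 = 0.01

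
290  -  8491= - 8201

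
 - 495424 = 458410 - 953834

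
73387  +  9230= 82617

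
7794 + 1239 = 9033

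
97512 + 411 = 97923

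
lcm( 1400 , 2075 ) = 116200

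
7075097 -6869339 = 205758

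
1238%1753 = 1238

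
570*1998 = 1138860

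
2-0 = 2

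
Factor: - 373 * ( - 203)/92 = 75719/92 = 2^ ( - 2) * 7^1  *23^( - 1) *29^1 * 373^1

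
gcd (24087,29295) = 651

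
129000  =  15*8600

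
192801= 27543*7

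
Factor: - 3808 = -2^5*7^1*17^1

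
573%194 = 185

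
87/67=1 + 20/67=1.30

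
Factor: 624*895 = 558480 = 2^4 * 3^1*5^1*13^1*179^1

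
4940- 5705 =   -  765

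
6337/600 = 10 + 337/600 = 10.56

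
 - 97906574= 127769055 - 225675629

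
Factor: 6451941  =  3^1 * 1061^1* 2027^1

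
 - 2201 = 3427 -5628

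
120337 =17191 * 7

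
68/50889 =68/50889 = 0.00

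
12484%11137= 1347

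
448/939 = 448/939 = 0.48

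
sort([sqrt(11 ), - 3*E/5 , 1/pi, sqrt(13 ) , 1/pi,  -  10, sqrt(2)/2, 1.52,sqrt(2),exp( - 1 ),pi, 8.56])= [ - 10, - 3*E/5, 1/pi,1/pi,exp ( - 1 ), sqrt( 2)/2, sqrt( 2),  1.52,  pi , sqrt ( 11 ), sqrt(13),8.56]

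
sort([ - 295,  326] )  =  [ - 295,326]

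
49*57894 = 2836806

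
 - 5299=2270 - 7569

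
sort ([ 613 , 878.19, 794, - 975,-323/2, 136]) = [-975,-323/2 , 136, 613, 794, 878.19]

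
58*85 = 4930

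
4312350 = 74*58275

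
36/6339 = 12/2113 = 0.01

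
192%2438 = 192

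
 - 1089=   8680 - 9769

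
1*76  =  76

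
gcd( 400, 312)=8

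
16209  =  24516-8307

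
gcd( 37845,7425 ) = 45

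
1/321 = 1/321 =0.00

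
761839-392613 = 369226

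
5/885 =1/177 = 0.01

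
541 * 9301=5031841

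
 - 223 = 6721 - 6944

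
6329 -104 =6225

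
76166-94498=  - 18332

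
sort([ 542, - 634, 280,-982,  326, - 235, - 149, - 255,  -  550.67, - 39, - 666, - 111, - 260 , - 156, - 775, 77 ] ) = [-982, - 775, - 666 , - 634,-550.67, - 260, - 255, - 235, - 156, - 149, -111, - 39,77,280 , 326, 542 ]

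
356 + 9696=10052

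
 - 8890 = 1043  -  9933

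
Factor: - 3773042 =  - 2^1 * 7^1 * 13^1*20731^1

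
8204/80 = 2051/20 = 102.55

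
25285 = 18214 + 7071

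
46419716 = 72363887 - 25944171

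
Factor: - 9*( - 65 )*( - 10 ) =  - 5850 = -  2^1*3^2*5^2*13^1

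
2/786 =1/393 = 0.00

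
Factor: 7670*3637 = 2^1 *5^1*13^1*59^1*3637^1 = 27895790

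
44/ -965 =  - 1 + 921/965 = - 0.05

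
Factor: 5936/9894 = 2968/4947 = 2^3 *3^( - 1)*7^1*17^( - 1)*53^1*97^ ( - 1)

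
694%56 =22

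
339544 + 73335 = 412879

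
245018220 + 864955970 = 1109974190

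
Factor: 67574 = 2^1*13^1*23^1*113^1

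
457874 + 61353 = 519227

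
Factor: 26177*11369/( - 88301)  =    -  11369^1*26177^1*88301^( - 1) = - 297606313/88301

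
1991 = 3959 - 1968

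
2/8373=2/8373 = 0.00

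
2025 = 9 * 225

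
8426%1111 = 649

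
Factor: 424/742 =4/7 = 2^2*7^( - 1)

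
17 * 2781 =47277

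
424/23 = 424/23 =18.43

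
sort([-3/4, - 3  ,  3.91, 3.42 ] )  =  [ - 3, - 3/4, 3.42, 3.91]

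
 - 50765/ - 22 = 2307 + 1/2=2307.50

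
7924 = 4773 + 3151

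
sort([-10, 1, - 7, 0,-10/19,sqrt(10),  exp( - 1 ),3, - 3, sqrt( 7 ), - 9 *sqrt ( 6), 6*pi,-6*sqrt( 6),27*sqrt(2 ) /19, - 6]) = [-9 * sqrt( 6), - 6*sqrt(6),-10,  -  7, - 6, - 3, - 10/19,0,exp(  -  1 ), 1,27*sqrt ( 2 )/19 , sqrt( 7),3,sqrt ( 10),6*pi] 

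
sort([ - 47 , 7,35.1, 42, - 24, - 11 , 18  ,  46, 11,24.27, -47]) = [ - 47, - 47,-24, - 11 , 7, 11,18, 24.27, 35.1,42, 46]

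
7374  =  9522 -2148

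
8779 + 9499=18278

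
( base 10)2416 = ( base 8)4560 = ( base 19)6D3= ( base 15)ab1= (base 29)2P9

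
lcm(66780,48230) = 868140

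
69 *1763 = 121647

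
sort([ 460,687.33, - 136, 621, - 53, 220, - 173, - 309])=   [ - 309, - 173, - 136, - 53, 220,460,621, 687.33]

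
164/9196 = 41/2299=0.02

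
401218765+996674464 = 1397893229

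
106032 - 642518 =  - 536486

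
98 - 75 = 23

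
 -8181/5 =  - 8181/5  =  - 1636.20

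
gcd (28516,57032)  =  28516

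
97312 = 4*24328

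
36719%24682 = 12037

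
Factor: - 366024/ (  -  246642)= 604/407= 2^2*11^ ( - 1)*37^( - 1) * 151^1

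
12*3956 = 47472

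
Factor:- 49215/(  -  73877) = 3^1*5^1 * 17^1*193^1 * 73877^( - 1) 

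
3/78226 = 3/78226 = 0.00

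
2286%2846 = 2286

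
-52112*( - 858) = 44712096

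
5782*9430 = 54524260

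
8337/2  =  4168+1/2 = 4168.50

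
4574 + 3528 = 8102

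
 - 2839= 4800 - 7639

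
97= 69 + 28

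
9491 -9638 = -147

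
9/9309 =3/3103 = 0.00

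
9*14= 126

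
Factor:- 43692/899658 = - 22/453=-2^1 *3^(-1 ) * 11^1*151^( - 1 ) 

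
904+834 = 1738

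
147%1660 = 147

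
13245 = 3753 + 9492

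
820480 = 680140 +140340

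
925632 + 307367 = 1232999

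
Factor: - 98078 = -2^1 * 19^1*29^1*89^1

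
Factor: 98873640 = 2^3* 3^2*5^1*269^1*1021^1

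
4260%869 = 784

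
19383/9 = 6461/3 = 2153.67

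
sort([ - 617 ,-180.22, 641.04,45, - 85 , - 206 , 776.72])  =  [-617,-206, - 180.22, - 85, 45, 641.04,776.72] 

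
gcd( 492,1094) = 2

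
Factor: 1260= 2^2*3^2 * 5^1*7^1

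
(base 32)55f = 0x14af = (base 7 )21303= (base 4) 1102233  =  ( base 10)5295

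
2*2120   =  4240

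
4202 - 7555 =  - 3353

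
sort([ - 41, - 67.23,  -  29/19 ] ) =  [ - 67.23, - 41, - 29/19 ]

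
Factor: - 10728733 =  - 10728733^1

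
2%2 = 0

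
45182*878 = 39669796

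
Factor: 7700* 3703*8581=244670911100= 2^2*5^2  *  7^2*11^1 *23^2*8581^1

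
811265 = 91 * 8915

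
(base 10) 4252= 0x109c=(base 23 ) 80K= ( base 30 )4LM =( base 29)51i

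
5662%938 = 34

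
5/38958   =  5/38958 = 0.00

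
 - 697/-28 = 697/28 = 24.89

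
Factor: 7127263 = 11^2*13^1 * 23^1*197^1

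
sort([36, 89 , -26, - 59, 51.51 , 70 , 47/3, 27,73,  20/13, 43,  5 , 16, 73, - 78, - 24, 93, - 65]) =[ - 78, - 65, - 59, - 26, - 24, 20/13, 5, 47/3 , 16,27,36,  43, 51.51, 70 , 73,73,89,93]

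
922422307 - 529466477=392955830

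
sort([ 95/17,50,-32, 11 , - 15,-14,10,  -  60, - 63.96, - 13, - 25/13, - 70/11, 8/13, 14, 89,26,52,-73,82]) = [  -  73, - 63.96, - 60, - 32, - 15, -14,-13, -70/11, -25/13, 8/13, 95/17, 10,11,14,26 , 50, 52,82,89 ] 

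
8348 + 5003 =13351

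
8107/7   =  8107/7 = 1158.14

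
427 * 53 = 22631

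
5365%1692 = 289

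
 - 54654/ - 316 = 172+151/158 = 172.96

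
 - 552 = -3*184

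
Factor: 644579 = 13^1*179^1*277^1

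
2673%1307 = 59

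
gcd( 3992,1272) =8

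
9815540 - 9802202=13338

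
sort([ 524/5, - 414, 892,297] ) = [-414, 524/5, 297,892] 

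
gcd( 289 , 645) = 1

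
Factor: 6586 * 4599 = 30289014 = 2^1 * 3^2*7^1*37^1* 73^1*89^1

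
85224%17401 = 15620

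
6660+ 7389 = 14049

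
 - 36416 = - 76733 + 40317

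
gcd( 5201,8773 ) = 1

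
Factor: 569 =569^1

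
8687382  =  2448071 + 6239311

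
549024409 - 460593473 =88430936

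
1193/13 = 91+10/13=91.77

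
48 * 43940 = 2109120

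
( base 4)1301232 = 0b1110001101110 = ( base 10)7278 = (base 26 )AJO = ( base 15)2253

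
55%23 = 9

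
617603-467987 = 149616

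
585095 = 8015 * 73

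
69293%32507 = 4279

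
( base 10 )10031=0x272f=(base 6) 114235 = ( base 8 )23457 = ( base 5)310111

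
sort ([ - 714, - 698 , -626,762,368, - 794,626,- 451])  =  [-794, -714, -698,-626,  -  451,368, 626,762] 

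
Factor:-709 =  - 709^1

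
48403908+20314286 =68718194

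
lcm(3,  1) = 3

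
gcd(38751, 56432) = 1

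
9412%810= 502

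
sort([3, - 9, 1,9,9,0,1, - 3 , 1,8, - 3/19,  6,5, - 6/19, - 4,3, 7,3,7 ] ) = [  -  9, - 4, - 3, - 6/19, - 3/19,0,1,1,1, 3, 3, 3, 5, 6,  7,7, 8,9, 9 ]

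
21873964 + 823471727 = 845345691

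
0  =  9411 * 0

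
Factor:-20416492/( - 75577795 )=2^2 * 5^( - 1)*101^( - 1 )*103^( - 1 ) * 1453^( - 1 )*5104123^1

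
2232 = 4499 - 2267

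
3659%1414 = 831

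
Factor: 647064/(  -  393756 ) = -258/157  =  - 2^1*3^1*43^1*157^( - 1)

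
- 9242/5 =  - 1849 + 3/5=- 1848.40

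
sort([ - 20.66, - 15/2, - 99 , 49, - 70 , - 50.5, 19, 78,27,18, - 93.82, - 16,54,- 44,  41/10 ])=[ - 99, - 93.82, - 70, - 50.5, - 44,-20.66, - 16, - 15/2, 41/10,18, 19,27,  49, 54,78 ] 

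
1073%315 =128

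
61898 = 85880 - 23982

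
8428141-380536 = 8047605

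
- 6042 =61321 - 67363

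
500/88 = 125/22 = 5.68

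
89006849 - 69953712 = 19053137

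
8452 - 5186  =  3266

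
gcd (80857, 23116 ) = 1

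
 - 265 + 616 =351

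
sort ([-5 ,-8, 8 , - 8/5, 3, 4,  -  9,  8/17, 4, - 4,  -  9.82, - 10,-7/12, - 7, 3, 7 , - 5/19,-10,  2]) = [ - 10, - 10,-9.82,-9,-8, -7, - 5, - 4,  -  8/5,-7/12,-5/19,8/17, 2, 3,3,4, 4, 7,8]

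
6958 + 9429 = 16387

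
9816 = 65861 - 56045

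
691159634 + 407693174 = 1098852808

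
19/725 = 19/725 =0.03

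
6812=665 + 6147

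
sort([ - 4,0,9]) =[ - 4 , 0,9] 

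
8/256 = 1/32 = 0.03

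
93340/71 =93340/71 =1314.65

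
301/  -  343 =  - 43/49 = - 0.88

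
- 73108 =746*(  -  98)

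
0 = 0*74687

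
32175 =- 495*( - 65)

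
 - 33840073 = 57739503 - 91579576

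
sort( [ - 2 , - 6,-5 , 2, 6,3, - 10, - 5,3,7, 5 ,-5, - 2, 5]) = [  -  10, -6,-5, - 5,-5,-2,  -  2,2, 3,3,5, 5 , 6 , 7]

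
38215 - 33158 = 5057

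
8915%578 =245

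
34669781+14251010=48920791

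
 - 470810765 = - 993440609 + 522629844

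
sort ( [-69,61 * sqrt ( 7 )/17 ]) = [ - 69,  61*sqrt( 7) /17 ]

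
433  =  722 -289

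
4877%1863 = 1151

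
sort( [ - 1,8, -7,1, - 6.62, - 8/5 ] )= [ - 7 , - 6.62 ,-8/5, - 1,1,8] 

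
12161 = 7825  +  4336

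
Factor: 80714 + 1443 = 82157 =29^1*2833^1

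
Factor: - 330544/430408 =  - 2^1*11^( - 1 )*67^( - 1)*283^1 = - 566/737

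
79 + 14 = 93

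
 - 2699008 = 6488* ( - 416)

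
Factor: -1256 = -2^3  *  157^1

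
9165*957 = 8770905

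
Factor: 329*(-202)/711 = -2^1*3^( - 2)*7^1*47^1*79^( -1 )*101^1 = - 66458/711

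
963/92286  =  107/10254  =  0.01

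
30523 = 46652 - 16129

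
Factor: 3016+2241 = 7^1*751^1 = 5257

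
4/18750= 2/9375=   0.00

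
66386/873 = 66386/873= 76.04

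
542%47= 25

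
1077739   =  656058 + 421681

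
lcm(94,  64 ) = 3008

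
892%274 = 70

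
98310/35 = 2808  +  6/7  =  2808.86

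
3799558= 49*77542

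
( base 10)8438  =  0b10000011110110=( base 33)7on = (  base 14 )310a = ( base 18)180E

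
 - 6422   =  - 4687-1735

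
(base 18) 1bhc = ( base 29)bfs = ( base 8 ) 22762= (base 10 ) 9714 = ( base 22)k1c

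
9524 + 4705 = 14229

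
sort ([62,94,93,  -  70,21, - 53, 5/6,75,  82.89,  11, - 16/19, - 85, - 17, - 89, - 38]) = [ - 89, - 85, - 70, - 53, - 38, - 17, - 16/19,5/6, 11, 21 , 62,75,82.89,  93  ,  94]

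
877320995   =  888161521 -10840526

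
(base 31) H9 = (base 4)20120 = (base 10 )536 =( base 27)jn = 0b1000011000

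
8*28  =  224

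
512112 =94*5448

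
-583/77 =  - 8+3/7  =  - 7.57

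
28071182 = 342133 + 27729049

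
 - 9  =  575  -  584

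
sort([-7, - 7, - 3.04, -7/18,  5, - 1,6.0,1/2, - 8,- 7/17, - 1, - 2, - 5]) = [ - 8, - 7, - 7, - 5,  -  3.04, - 2 ,-1,-1, - 7/17, - 7/18,1/2, 5, 6.0]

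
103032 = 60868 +42164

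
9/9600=3/3200=0.00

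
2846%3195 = 2846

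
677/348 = 677/348 = 1.95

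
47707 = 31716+15991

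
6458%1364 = 1002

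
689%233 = 223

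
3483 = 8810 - 5327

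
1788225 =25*71529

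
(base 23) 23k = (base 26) 1i3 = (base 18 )39d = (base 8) 2173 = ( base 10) 1147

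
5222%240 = 182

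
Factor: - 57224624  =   - 2^4*1031^1 * 3469^1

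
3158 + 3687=6845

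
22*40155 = 883410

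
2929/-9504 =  - 1 + 6575/9504 = -  0.31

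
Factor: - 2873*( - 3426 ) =2^1* 3^1*13^2 *17^1*571^1 = 9842898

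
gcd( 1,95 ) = 1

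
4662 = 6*777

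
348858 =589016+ - 240158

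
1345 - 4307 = -2962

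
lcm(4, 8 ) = 8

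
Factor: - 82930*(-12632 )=2^4*5^1*1579^1*8293^1 =1047571760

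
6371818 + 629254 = 7001072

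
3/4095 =1/1365 = 0.00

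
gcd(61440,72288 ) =96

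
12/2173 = 12/2173 = 0.01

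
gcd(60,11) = 1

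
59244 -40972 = 18272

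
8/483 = 8/483 = 0.02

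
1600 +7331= 8931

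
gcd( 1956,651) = 3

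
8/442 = 4/221 = 0.02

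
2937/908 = 2937/908 = 3.23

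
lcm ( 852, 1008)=71568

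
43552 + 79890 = 123442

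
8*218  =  1744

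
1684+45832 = 47516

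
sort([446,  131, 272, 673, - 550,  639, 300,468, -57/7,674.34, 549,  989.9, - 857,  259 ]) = [ - 857, - 550 , - 57/7, 131, 259,  272, 300,446 , 468,549,639  ,  673,674.34,989.9 ]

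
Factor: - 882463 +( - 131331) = -2^1 * 23^1*22039^1 = -1013794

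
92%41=10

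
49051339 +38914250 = 87965589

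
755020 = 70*10786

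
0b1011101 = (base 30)33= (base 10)93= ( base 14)69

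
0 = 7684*0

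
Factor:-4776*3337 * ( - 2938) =46824410256=2^4*3^1*13^1*47^1*71^1 * 113^1 * 199^1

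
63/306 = 7/34= 0.21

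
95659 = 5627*17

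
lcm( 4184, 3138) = 12552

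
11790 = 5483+6307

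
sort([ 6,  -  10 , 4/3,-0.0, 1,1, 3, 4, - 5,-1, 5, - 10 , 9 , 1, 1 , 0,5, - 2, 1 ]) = [ - 10, - 10,-5, - 2, - 1,-0.0, 0, 1, 1,1, 1,1,4/3, 3, 4, 5,5, 6  ,  9 ] 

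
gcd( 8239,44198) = 77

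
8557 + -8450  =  107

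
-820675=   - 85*9655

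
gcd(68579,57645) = 7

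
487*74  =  36038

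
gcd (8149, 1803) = 1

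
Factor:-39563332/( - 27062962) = 2^1*9890833^1*13531481^( - 1 )   =  19781666/13531481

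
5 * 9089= 45445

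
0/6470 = 0 = 0.00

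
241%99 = 43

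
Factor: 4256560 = 2^4  *5^1*7^1*11^1*691^1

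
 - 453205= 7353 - 460558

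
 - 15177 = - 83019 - - 67842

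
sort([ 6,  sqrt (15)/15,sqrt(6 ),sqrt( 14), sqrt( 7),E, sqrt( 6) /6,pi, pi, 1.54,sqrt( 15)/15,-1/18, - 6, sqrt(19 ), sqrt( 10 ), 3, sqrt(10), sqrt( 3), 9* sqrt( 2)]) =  [  -  6,  -  1/18,sqrt( 15)/15, sqrt(15) /15,sqrt( 6 ) /6,1.54, sqrt(3 ), sqrt( 6) , sqrt ( 7),E , 3, pi,pi, sqrt( 10), sqrt( 10), sqrt( 14 ), sqrt(19 ), 6, 9 * sqrt( 2)]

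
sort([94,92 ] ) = [ 92, 94]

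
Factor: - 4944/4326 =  - 8/7 =-2^3*7^ ( - 1)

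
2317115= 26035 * 89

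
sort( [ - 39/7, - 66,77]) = [ - 66, - 39/7, 77 ] 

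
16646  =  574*29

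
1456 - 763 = 693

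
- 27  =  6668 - 6695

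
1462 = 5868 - 4406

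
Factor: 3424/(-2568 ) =-4/3 = -2^2*3^( - 1 )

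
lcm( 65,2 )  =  130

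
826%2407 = 826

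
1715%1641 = 74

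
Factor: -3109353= - 3^1*13^1*61^1*1307^1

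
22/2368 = 11/1184 = 0.01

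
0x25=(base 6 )101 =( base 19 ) 1I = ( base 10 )37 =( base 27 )1A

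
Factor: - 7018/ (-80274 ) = 3509/40137 = 3^(  -  1)*11^2*17^(-1)*29^1 * 787^( - 1) 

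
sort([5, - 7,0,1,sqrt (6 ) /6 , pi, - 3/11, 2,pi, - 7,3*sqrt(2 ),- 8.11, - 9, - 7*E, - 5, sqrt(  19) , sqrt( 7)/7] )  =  [ - 7*E,- 9 ,  -  8.11, - 7, - 7, - 5, - 3/11, 0,sqrt( 7)/7,sqrt(6)/6,1,2, pi,pi,3* sqrt ( 2), sqrt( 19 ),5]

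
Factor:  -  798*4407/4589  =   - 2^1*3^2 * 7^1*19^1*113^1 * 353^ ( - 1) = - 270522/353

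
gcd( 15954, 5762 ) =2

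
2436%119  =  56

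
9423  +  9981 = 19404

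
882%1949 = 882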